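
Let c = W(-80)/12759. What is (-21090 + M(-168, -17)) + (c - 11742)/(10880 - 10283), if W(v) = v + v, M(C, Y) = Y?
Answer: -160924431499/7617123 ≈ -21127.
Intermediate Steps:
W(v) = 2*v
c = -160/12759 (c = (2*(-80))/12759 = -160*1/12759 = -160/12759 ≈ -0.012540)
(-21090 + M(-168, -17)) + (c - 11742)/(10880 - 10283) = (-21090 - 17) + (-160/12759 - 11742)/(10880 - 10283) = -21107 - 149816338/12759/597 = -21107 - 149816338/12759*1/597 = -21107 - 149816338/7617123 = -160924431499/7617123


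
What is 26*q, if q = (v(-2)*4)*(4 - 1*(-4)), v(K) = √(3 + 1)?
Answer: 1664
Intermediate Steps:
v(K) = 2 (v(K) = √4 = 2)
q = 64 (q = (2*4)*(4 - 1*(-4)) = 8*(4 + 4) = 8*8 = 64)
26*q = 26*64 = 1664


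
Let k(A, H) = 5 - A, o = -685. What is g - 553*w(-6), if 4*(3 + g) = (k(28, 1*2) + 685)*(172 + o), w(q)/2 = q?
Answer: -156537/2 ≈ -78269.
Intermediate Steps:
w(q) = 2*q
g = -169809/2 (g = -3 + (((5 - 1*28) + 685)*(172 - 685))/4 = -3 + (((5 - 28) + 685)*(-513))/4 = -3 + ((-23 + 685)*(-513))/4 = -3 + (662*(-513))/4 = -3 + (¼)*(-339606) = -3 - 169803/2 = -169809/2 ≈ -84905.)
g - 553*w(-6) = -169809/2 - 1106*(-6) = -169809/2 - 553*(-12) = -169809/2 + 6636 = -156537/2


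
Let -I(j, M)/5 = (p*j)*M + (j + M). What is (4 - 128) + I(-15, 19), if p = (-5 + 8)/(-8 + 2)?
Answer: -1713/2 ≈ -856.50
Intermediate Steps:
p = -½ (p = 3/(-6) = 3*(-⅙) = -½ ≈ -0.50000)
I(j, M) = -5*M - 5*j + 5*M*j/2 (I(j, M) = -5*((-j/2)*M + (j + M)) = -5*(-M*j/2 + (M + j)) = -5*(M + j - M*j/2) = -5*M - 5*j + 5*M*j/2)
(4 - 128) + I(-15, 19) = (4 - 128) + (-5*19 - 5*(-15) + (5/2)*19*(-15)) = -124 + (-95 + 75 - 1425/2) = -124 - 1465/2 = -1713/2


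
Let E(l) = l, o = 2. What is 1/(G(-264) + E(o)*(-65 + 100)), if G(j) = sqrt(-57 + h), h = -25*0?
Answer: 70/4957 - I*sqrt(57)/4957 ≈ 0.014121 - 0.0015231*I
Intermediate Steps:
h = 0
G(j) = I*sqrt(57) (G(j) = sqrt(-57 + 0) = sqrt(-57) = I*sqrt(57))
1/(G(-264) + E(o)*(-65 + 100)) = 1/(I*sqrt(57) + 2*(-65 + 100)) = 1/(I*sqrt(57) + 2*35) = 1/(I*sqrt(57) + 70) = 1/(70 + I*sqrt(57))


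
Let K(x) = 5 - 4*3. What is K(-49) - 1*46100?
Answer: -46107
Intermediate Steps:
K(x) = -7 (K(x) = 5 - 12 = -7)
K(-49) - 1*46100 = -7 - 1*46100 = -7 - 46100 = -46107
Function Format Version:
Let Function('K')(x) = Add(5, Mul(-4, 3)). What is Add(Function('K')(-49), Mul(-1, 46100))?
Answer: -46107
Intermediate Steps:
Function('K')(x) = -7 (Function('K')(x) = Add(5, -12) = -7)
Add(Function('K')(-49), Mul(-1, 46100)) = Add(-7, Mul(-1, 46100)) = Add(-7, -46100) = -46107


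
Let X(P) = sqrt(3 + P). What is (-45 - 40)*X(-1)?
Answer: -85*sqrt(2) ≈ -120.21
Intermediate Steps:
(-45 - 40)*X(-1) = (-45 - 40)*sqrt(3 - 1) = -85*sqrt(2)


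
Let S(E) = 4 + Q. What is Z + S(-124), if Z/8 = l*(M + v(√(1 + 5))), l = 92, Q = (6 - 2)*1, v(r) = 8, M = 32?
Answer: 29448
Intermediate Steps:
Q = 4 (Q = 4*1 = 4)
S(E) = 8 (S(E) = 4 + 4 = 8)
Z = 29440 (Z = 8*(92*(32 + 8)) = 8*(92*40) = 8*3680 = 29440)
Z + S(-124) = 29440 + 8 = 29448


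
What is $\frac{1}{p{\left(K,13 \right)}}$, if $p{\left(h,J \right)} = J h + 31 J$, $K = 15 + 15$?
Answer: $\frac{1}{793} \approx 0.001261$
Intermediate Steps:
$K = 30$
$p{\left(h,J \right)} = 31 J + J h$
$\frac{1}{p{\left(K,13 \right)}} = \frac{1}{13 \left(31 + 30\right)} = \frac{1}{13 \cdot 61} = \frac{1}{793}$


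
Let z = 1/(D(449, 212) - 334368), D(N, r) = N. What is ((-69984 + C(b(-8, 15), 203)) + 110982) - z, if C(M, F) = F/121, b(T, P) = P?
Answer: 1656559136280/40404199 ≈ 41000.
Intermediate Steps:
C(M, F) = F/121 (C(M, F) = F*(1/121) = F/121)
z = -1/333919 (z = 1/(449 - 334368) = 1/(-333919) = -1/333919 ≈ -2.9947e-6)
((-69984 + C(b(-8, 15), 203)) + 110982) - z = ((-69984 + (1/121)*203) + 110982) - 1*(-1/333919) = ((-69984 + 203/121) + 110982) + 1/333919 = (-8467861/121 + 110982) + 1/333919 = 4960961/121 + 1/333919 = 1656559136280/40404199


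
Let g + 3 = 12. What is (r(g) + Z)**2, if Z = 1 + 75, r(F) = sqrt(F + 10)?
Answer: (76 + sqrt(19))**2 ≈ 6457.6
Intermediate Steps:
g = 9 (g = -3 + 12 = 9)
r(F) = sqrt(10 + F)
Z = 76
(r(g) + Z)**2 = (sqrt(10 + 9) + 76)**2 = (sqrt(19) + 76)**2 = (76 + sqrt(19))**2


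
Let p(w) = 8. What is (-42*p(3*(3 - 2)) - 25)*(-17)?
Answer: 6137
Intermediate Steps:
(-42*p(3*(3 - 2)) - 25)*(-17) = (-42*8 - 25)*(-17) = (-336 - 25)*(-17) = -361*(-17) = 6137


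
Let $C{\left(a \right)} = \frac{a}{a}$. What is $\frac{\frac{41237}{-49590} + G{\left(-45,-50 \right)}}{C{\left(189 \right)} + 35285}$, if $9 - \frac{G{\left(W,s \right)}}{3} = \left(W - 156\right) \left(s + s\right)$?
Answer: $- \frac{2988979307}{1749832740} \approx -1.7082$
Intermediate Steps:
$G{\left(W,s \right)} = 27 - 6 s \left(-156 + W\right)$ ($G{\left(W,s \right)} = 27 - 3 \left(W - 156\right) \left(s + s\right) = 27 - 3 \left(-156 + W\right) 2 s = 27 - 3 \cdot 2 s \left(-156 + W\right) = 27 - 6 s \left(-156 + W\right)$)
$C{\left(a \right)} = 1$
$\frac{\frac{41237}{-49590} + G{\left(-45,-50 \right)}}{C{\left(189 \right)} + 35285} = \frac{\frac{41237}{-49590} + \left(27 + 936 \left(-50\right) - \left(-270\right) \left(-50\right)\right)}{1 + 35285} = \frac{41237 \left(- \frac{1}{49590}\right) - 60273}{35286} = \left(- \frac{41237}{49590} - 60273\right) \frac{1}{35286} = \left(- \frac{2988979307}{49590}\right) \frac{1}{35286} = - \frac{2988979307}{1749832740}$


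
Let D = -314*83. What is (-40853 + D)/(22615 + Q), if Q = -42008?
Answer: 66915/19393 ≈ 3.4505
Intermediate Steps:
D = -26062
(-40853 + D)/(22615 + Q) = (-40853 - 26062)/(22615 - 42008) = -66915/(-19393) = -66915*(-1/19393) = 66915/19393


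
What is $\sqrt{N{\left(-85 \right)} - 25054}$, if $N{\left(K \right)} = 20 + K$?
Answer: $3 i \sqrt{2791} \approx 158.49 i$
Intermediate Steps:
$\sqrt{N{\left(-85 \right)} - 25054} = \sqrt{\left(20 - 85\right) - 25054} = \sqrt{-65 - 25054} = \sqrt{-25119} = 3 i \sqrt{2791}$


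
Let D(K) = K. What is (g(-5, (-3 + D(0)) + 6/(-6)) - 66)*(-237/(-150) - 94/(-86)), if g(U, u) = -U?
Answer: -350567/2150 ≈ -163.05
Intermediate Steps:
(g(-5, (-3 + D(0)) + 6/(-6)) - 66)*(-237/(-150) - 94/(-86)) = (-1*(-5) - 66)*(-237/(-150) - 94/(-86)) = (5 - 66)*(-237*(-1/150) - 94*(-1/86)) = -61*(79/50 + 47/43) = -61*5747/2150 = -350567/2150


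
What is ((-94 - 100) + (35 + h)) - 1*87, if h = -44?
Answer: -290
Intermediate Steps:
((-94 - 100) + (35 + h)) - 1*87 = ((-94 - 100) + (35 - 44)) - 1*87 = (-194 - 9) - 87 = -203 - 87 = -290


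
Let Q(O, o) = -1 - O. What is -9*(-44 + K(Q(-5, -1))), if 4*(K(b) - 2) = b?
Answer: 369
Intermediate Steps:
K(b) = 2 + b/4
-9*(-44 + K(Q(-5, -1))) = -9*(-44 + (2 + (-1 - 1*(-5))/4)) = -9*(-44 + (2 + (-1 + 5)/4)) = -9*(-44 + (2 + (1/4)*4)) = -9*(-44 + (2 + 1)) = -9*(-44 + 3) = -9*(-41) = 369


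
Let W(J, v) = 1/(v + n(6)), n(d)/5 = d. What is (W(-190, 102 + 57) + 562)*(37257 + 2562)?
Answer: 1409844787/63 ≈ 2.2378e+7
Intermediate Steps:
n(d) = 5*d
W(J, v) = 1/(30 + v) (W(J, v) = 1/(v + 5*6) = 1/(v + 30) = 1/(30 + v))
(W(-190, 102 + 57) + 562)*(37257 + 2562) = (1/(30 + (102 + 57)) + 562)*(37257 + 2562) = (1/(30 + 159) + 562)*39819 = (1/189 + 562)*39819 = (106219/189)*39819 = 1409844787/63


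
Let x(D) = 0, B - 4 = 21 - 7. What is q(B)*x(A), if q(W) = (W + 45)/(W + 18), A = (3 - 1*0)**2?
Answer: 0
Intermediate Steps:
A = 9 (A = (3 + 0)**2 = 3**2 = 9)
B = 18 (B = 4 + (21 - 7) = 4 + 14 = 18)
q(W) = (45 + W)/(18 + W)
q(B)*x(A) = ((45 + 18)/(18 + 18))*0 = (63/36)*0 = ((1/36)*63)*0 = (7/4)*0 = 0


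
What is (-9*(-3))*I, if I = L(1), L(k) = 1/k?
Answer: 27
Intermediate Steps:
I = 1 (I = 1/1 = 1)
(-9*(-3))*I = -9*(-3)*1 = 27*1 = 27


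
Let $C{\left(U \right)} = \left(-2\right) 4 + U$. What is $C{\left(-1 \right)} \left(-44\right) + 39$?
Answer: $435$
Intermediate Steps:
$C{\left(U \right)} = -8 + U$
$C{\left(-1 \right)} \left(-44\right) + 39 = \left(-8 - 1\right) \left(-44\right) + 39 = \left(-9\right) \left(-44\right) + 39 = 396 + 39 = 435$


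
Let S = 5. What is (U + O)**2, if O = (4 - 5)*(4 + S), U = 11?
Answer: 4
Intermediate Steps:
O = -9 (O = (4 - 5)*(4 + 5) = -1*9 = -9)
(U + O)**2 = (11 - 9)**2 = 2**2 = 4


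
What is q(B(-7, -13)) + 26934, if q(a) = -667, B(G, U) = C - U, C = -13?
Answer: 26267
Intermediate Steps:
B(G, U) = -13 - U
q(B(-7, -13)) + 26934 = -667 + 26934 = 26267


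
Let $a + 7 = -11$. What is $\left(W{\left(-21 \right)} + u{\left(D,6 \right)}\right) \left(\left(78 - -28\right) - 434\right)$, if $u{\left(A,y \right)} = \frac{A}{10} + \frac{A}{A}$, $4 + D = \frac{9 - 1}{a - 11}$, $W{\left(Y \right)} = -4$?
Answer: $\frac{163016}{145} \approx 1124.2$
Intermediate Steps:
$a = -18$ ($a = -7 - 11 = -18$)
$D = - \frac{124}{29}$ ($D = -4 + \frac{9 - 1}{-18 - 11} = -4 + \frac{8}{-29} = -4 + 8 \left(- \frac{1}{29}\right) = -4 - \frac{8}{29} = - \frac{124}{29} \approx -4.2759$)
$u{\left(A,y \right)} = 1 + \frac{A}{10}$ ($u{\left(A,y \right)} = A \frac{1}{10} + 1 = \frac{A}{10} + 1 = 1 + \frac{A}{10}$)
$\left(W{\left(-21 \right)} + u{\left(D,6 \right)}\right) \left(\left(78 - -28\right) - 434\right) = \left(-4 + \left(1 + \frac{1}{10} \left(- \frac{124}{29}\right)\right)\right) \left(\left(78 - -28\right) - 434\right) = \left(-4 + \left(1 - \frac{62}{145}\right)\right) \left(\left(78 + 28\right) - 434\right) = \left(-4 + \frac{83}{145}\right) \left(106 - 434\right) = \left(- \frac{497}{145}\right) \left(-328\right) = \frac{163016}{145}$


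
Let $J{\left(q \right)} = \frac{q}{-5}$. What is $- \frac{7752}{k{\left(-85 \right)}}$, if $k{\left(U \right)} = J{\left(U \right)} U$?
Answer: $\frac{456}{85} \approx 5.3647$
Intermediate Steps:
$J{\left(q \right)} = - \frac{q}{5}$ ($J{\left(q \right)} = q \left(- \frac{1}{5}\right) = - \frac{q}{5}$)
$k{\left(U \right)} = - \frac{U^{2}}{5}$ ($k{\left(U \right)} = - \frac{U}{5} U = - \frac{U^{2}}{5}$)
$- \frac{7752}{k{\left(-85 \right)}} = - \frac{7752}{\left(- \frac{1}{5}\right) \left(-85\right)^{2}} = - \frac{7752}{\left(- \frac{1}{5}\right) 7225} = - \frac{7752}{-1445} = \left(-7752\right) \left(- \frac{1}{1445}\right) = \frac{456}{85}$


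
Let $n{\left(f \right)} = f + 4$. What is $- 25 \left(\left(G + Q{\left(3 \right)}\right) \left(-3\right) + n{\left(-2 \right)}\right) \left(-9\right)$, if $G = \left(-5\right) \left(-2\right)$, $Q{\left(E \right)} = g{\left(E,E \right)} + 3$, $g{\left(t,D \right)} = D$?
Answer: $-10350$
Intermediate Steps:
$n{\left(f \right)} = 4 + f$
$Q{\left(E \right)} = 3 + E$ ($Q{\left(E \right)} = E + 3 = 3 + E$)
$G = 10$
$- 25 \left(\left(G + Q{\left(3 \right)}\right) \left(-3\right) + n{\left(-2 \right)}\right) \left(-9\right) = - 25 \left(\left(10 + \left(3 + 3\right)\right) \left(-3\right) + \left(4 - 2\right)\right) \left(-9\right) = - 25 \left(\left(10 + 6\right) \left(-3\right) + 2\right) \left(-9\right) = - 25 \left(16 \left(-3\right) + 2\right) \left(-9\right) = - 25 \left(-48 + 2\right) \left(-9\right) = - 25 \left(\left(-46\right) \left(-9\right)\right) = \left(-25\right) 414 = -10350$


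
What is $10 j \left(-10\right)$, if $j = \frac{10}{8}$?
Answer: $-125$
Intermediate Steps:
$j = \frac{5}{4}$ ($j = 10 \cdot \frac{1}{8} = \frac{5}{4} \approx 1.25$)
$10 j \left(-10\right) = 10 \cdot \frac{5}{4} \left(-10\right) = \frac{25}{2} \left(-10\right) = -125$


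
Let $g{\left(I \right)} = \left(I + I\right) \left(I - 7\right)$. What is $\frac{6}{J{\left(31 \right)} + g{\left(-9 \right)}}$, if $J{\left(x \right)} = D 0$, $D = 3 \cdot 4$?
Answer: $\frac{1}{48} \approx 0.020833$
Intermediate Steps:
$D = 12$
$g{\left(I \right)} = 2 I \left(-7 + I\right)$
$J{\left(x \right)} = 0$ ($J{\left(x \right)} = 12 \cdot 0 = 0$)
$\frac{6}{J{\left(31 \right)} + g{\left(-9 \right)}} = \frac{6}{0 + 2 \left(-9\right) \left(-7 - 9\right)} = \frac{6}{0 + 2 \left(-9\right) \left(-16\right)} = \frac{6}{0 + 288} = \frac{6}{288} = 6 \cdot \frac{1}{288} = \frac{1}{48}$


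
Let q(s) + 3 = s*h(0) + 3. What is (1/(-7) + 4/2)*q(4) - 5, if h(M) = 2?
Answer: 69/7 ≈ 9.8571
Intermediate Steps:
q(s) = 2*s (q(s) = -3 + (s*2 + 3) = -3 + (2*s + 3) = -3 + (3 + 2*s) = 2*s)
(1/(-7) + 4/2)*q(4) - 5 = (1/(-7) + 4/2)*(2*4) - 5 = (1*(-⅐) + 4*(½))*8 - 5 = (-⅐ + 2)*8 - 5 = (13/7)*8 - 5 = 104/7 - 5 = 69/7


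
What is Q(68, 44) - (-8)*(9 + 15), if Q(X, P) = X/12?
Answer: 593/3 ≈ 197.67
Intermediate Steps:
Q(X, P) = X/12 (Q(X, P) = X*(1/12) = X/12)
Q(68, 44) - (-8)*(9 + 15) = (1/12)*68 - (-8)*(9 + 15) = 17/3 - (-8)*24 = 17/3 - 1*(-192) = 17/3 + 192 = 593/3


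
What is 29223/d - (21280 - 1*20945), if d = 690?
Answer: -67309/230 ≈ -292.65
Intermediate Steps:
29223/d - (21280 - 1*20945) = 29223/690 - (21280 - 1*20945) = 29223*(1/690) - (21280 - 20945) = 9741/230 - 1*335 = 9741/230 - 335 = -67309/230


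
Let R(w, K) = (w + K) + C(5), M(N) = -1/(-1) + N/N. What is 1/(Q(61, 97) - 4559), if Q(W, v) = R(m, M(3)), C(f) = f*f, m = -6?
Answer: -1/4538 ≈ -0.00022036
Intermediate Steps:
C(f) = f²
M(N) = 2 (M(N) = -1*(-1) + 1 = 1 + 1 = 2)
R(w, K) = 25 + K + w (R(w, K) = (w + K) + 5² = (K + w) + 25 = 25 + K + w)
Q(W, v) = 21 (Q(W, v) = 25 + 2 - 6 = 21)
1/(Q(61, 97) - 4559) = 1/(21 - 4559) = 1/(-4538) = -1/4538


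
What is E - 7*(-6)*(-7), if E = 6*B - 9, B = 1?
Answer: -297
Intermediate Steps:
E = -3 (E = 6*1 - 9 = 6 - 9 = -3)
E - 7*(-6)*(-7) = -3 - 7*(-6)*(-7) = -3 - (-42)*(-7) = -3 - 1*294 = -3 - 294 = -297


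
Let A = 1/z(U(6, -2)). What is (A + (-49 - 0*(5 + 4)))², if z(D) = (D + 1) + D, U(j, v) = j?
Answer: 404496/169 ≈ 2393.5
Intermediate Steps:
z(D) = 1 + 2*D (z(D) = (1 + D) + D = 1 + 2*D)
A = 1/13 (A = 1/(1 + 2*6) = 1/(1 + 12) = 1/13 ≈ 0.076923)
(A + (-49 - 0*(5 + 4)))² = (1/13 + (-49 - 0*(5 + 4)))² = (1/13 + (-49 - 0*9))² = (1/13 + (-49 - 1*0))² = (1/13 + (-49 + 0))² = (1/13 - 49)² = (-636/13)² = 404496/169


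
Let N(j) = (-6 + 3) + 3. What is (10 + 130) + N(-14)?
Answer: 140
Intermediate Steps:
N(j) = 0 (N(j) = -3 + 3 = 0)
(10 + 130) + N(-14) = (10 + 130) + 0 = 140 + 0 = 140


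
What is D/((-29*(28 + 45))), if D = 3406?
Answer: -3406/2117 ≈ -1.6089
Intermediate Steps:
D/((-29*(28 + 45))) = 3406/((-29*(28 + 45))) = 3406/((-29*73)) = 3406/(-2117) = 3406*(-1/2117) = -3406/2117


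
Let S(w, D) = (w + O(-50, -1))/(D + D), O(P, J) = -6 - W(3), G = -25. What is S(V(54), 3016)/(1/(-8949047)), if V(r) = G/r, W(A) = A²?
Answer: 7472454245/325728 ≈ 22941.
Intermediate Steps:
V(r) = -25/r
O(P, J) = -15 (O(P, J) = -6 - 1*3² = -6 - 1*9 = -6 - 9 = -15)
S(w, D) = (-15 + w)/(2*D) (S(w, D) = (w - 15)/(D + D) = (-15 + w)/((2*D)) = (-15 + w)*(1/(2*D)) = (-15 + w)/(2*D))
S(V(54), 3016)/(1/(-8949047)) = ((½)*(-15 - 25/54)/3016)/(1/(-8949047)) = ((½)*(1/3016)*(-15 - 25*1/54))/(-1/8949047) = ((½)*(1/3016)*(-15 - 25/54))*(-8949047) = ((½)*(1/3016)*(-835/54))*(-8949047) = -835/325728*(-8949047) = 7472454245/325728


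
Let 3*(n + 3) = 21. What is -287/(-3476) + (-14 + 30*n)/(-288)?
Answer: -35725/125136 ≈ -0.28549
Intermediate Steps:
n = 4 (n = -3 + (⅓)*21 = -3 + 7 = 4)
-287/(-3476) + (-14 + 30*n)/(-288) = -287/(-3476) + (-14 + 30*4)/(-288) = -287*(-1/3476) + (-14 + 120)*(-1/288) = 287/3476 + 106*(-1/288) = 287/3476 - 53/144 = -35725/125136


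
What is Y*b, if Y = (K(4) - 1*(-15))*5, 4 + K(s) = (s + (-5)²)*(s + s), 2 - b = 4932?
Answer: -5989950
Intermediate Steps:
b = -4930 (b = 2 - 1*4932 = 2 - 4932 = -4930)
K(s) = -4 + 2*s*(25 + s) (K(s) = -4 + (s + (-5)²)*(s + s) = -4 + (s + 25)*(2*s) = -4 + (25 + s)*(2*s) = -4 + 2*s*(25 + s))
Y = 1215 (Y = ((-4 + 2*4² + 50*4) - 1*(-15))*5 = ((-4 + 2*16 + 200) + 15)*5 = ((-4 + 32 + 200) + 15)*5 = (228 + 15)*5 = 243*5 = 1215)
Y*b = 1215*(-4930) = -5989950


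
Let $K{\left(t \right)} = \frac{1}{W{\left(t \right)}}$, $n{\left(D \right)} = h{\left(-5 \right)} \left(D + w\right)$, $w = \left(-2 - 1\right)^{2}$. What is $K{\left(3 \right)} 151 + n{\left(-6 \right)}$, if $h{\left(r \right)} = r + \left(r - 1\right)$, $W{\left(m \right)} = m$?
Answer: $\frac{52}{3} \approx 17.333$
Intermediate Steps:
$w = 9$ ($w = \left(-3\right)^{2} = 9$)
$h{\left(r \right)} = -1 + 2 r$ ($h{\left(r \right)} = r + \left(r - 1\right) = r + \left(-1 + r\right) = -1 + 2 r$)
$n{\left(D \right)} = -99 - 11 D$ ($n{\left(D \right)} = \left(-1 + 2 \left(-5\right)\right) \left(D + 9\right) = \left(-1 - 10\right) \left(9 + D\right) = - 11 \left(9 + D\right) = -99 - 11 D$)
$K{\left(t \right)} = \frac{1}{t}$
$K{\left(3 \right)} 151 + n{\left(-6 \right)} = \frac{1}{3} \cdot 151 - 33 = \frac{1}{3} \cdot 151 + \left(-99 + 66\right) = \frac{151}{3} - 33 = \frac{52}{3}$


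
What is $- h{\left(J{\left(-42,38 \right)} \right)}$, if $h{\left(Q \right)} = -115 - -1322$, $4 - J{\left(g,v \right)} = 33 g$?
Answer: $-1207$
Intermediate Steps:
$J{\left(g,v \right)} = 4 - 33 g$
$h{\left(Q \right)} = 1207$ ($h{\left(Q \right)} = -115 + 1322 = 1207$)
$- h{\left(J{\left(-42,38 \right)} \right)} = \left(-1\right) 1207 = -1207$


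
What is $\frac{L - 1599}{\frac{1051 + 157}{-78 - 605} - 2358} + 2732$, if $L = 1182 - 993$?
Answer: $\frac{2202093767}{805861} \approx 2732.6$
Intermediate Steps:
$L = 189$
$\frac{L - 1599}{\frac{1051 + 157}{-78 - 605} - 2358} + 2732 = \frac{189 - 1599}{\frac{1051 + 157}{-78 - 605} - 2358} + 2732 = - \frac{1410}{\frac{1208}{-683} - 2358} + 2732 = - \frac{1410}{1208 \left(- \frac{1}{683}\right) - 2358} + 2732 = - \frac{1410}{- \frac{1208}{683} - 2358} + 2732 = - \frac{1410}{- \frac{1611722}{683}} + 2732 = \left(-1410\right) \left(- \frac{683}{1611722}\right) + 2732 = \frac{481515}{805861} + 2732 = \frac{2202093767}{805861}$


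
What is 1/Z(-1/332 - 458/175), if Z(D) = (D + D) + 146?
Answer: 29050/4089069 ≈ 0.0071043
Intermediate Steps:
Z(D) = 146 + 2*D (Z(D) = 2*D + 146 = 146 + 2*D)
1/Z(-1/332 - 458/175) = 1/(146 + 2*(-1/332 - 458/175)) = 1/(146 + 2*(-152231/58100)) = 1/(146 - 152231/29050) = 1/(4089069/29050) = 29050/4089069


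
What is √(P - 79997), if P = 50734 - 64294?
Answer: I*√93557 ≈ 305.87*I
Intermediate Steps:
P = -13560
√(P - 79997) = √(-13560 - 79997) = √(-93557) = I*√93557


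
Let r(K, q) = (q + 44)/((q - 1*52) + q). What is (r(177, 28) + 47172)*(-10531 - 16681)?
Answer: -1284134280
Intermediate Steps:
r(K, q) = (44 + q)/(-52 + 2*q) (r(K, q) = (44 + q)/((q - 52) + q) = (44 + q)/((-52 + q) + q) = (44 + q)/(-52 + 2*q))
(r(177, 28) + 47172)*(-10531 - 16681) = ((44 + 28)/(2*(-26 + 28)) + 47172)*(-10531 - 16681) = ((1/2)*72/2 + 47172)*(-27212) = ((1/2)*(1/2)*72 + 47172)*(-27212) = (18 + 47172)*(-27212) = 47190*(-27212) = -1284134280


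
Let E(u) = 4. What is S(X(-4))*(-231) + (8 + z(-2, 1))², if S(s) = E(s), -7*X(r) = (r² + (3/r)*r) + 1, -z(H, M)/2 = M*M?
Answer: -888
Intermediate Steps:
z(H, M) = -2*M² (z(H, M) = -2*M*M = -2*M²)
X(r) = -4/7 - r²/7 (X(r) = -((r² + (3/r)*r) + 1)/7 = -((r² + 3) + 1)/7 = -((3 + r²) + 1)/7 = -(4 + r²)/7 = -4/7 - r²/7)
S(s) = 4
S(X(-4))*(-231) + (8 + z(-2, 1))² = 4*(-231) + (8 - 2*1²)² = -924 + (8 - 2*1)² = -924 + (8 - 2)² = -924 + 6² = -924 + 36 = -888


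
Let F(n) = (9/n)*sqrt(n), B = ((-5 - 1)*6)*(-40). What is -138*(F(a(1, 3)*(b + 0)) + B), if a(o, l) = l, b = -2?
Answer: -198720 + 207*I*sqrt(6) ≈ -1.9872e+5 + 507.04*I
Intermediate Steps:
B = 1440 (B = -6*6*(-40) = -36*(-40) = 1440)
F(n) = 9/sqrt(n)
-138*(F(a(1, 3)*(b + 0)) + B) = -138*(9/sqrt(3*(-2 + 0)) + 1440) = -138*(9/sqrt(3*(-2)) + 1440) = -138*(9/sqrt(-6) + 1440) = -138*(9*(-I*sqrt(6)/6) + 1440) = -138*(-3*I*sqrt(6)/2 + 1440) = -138*(1440 - 3*I*sqrt(6)/2) = -198720 + 207*I*sqrt(6)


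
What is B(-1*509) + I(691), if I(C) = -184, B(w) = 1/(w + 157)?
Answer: -64769/352 ≈ -184.00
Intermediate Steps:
B(w) = 1/(157 + w)
B(-1*509) + I(691) = 1/(157 - 1*509) - 184 = 1/(157 - 509) - 184 = 1/(-352) - 184 = -1/352 - 184 = -64769/352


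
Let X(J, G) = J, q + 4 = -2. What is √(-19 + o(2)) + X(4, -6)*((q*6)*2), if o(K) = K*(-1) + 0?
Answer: -288 + I*√21 ≈ -288.0 + 4.5826*I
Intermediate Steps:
q = -6 (q = -4 - 2 = -6)
o(K) = -K (o(K) = -K + 0 = -K)
√(-19 + o(2)) + X(4, -6)*((q*6)*2) = √(-19 - 1*2) + 4*(-6*6*2) = √(-19 - 2) + 4*(-36*2) = √(-21) + 4*(-72) = I*√21 - 288 = -288 + I*√21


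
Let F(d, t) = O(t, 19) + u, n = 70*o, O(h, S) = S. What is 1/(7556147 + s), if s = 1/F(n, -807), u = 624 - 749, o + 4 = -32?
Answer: 106/800951581 ≈ 1.3234e-7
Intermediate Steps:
o = -36 (o = -4 - 32 = -36)
u = -125
n = -2520 (n = 70*(-36) = -2520)
F(d, t) = -106 (F(d, t) = 19 - 125 = -106)
s = -1/106 (s = 1/(-106) = -1/106 ≈ -0.0094340)
1/(7556147 + s) = 1/(7556147 - 1/106) = 1/(800951581/106) = 106/800951581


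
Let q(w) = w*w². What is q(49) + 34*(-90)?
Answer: 114589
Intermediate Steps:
q(w) = w³
q(49) + 34*(-90) = 49³ + 34*(-90) = 117649 - 3060 = 114589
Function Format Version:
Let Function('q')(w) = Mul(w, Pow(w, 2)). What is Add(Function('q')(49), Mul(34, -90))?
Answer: 114589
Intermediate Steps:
Function('q')(w) = Pow(w, 3)
Add(Function('q')(49), Mul(34, -90)) = Add(Pow(49, 3), Mul(34, -90)) = Add(117649, -3060) = 114589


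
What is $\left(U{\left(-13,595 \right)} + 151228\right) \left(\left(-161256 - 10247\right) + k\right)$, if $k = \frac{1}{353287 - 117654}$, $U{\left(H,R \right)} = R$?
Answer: $- \frac{6135435609843554}{235633} \approx -2.6038 \cdot 10^{10}$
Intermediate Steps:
$k = \frac{1}{235633} \approx 4.2439 \cdot 10^{-6}$
$\left(U{\left(-13,595 \right)} + 151228\right) \left(\left(-161256 - 10247\right) + k\right) = \left(595 + 151228\right) \left(\left(-161256 - 10247\right) + \frac{1}{235633}\right) = 151823 \left(\left(-161256 - 10247\right) + \frac{1}{235633}\right) = 151823 \left(-171503 + \frac{1}{235633}\right) = 151823 \left(- \frac{40411766398}{235633}\right) = - \frac{6135435609843554}{235633}$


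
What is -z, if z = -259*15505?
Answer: 4015795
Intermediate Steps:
z = -4015795
-z = -1*(-4015795) = 4015795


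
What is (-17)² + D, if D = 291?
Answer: 580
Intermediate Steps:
(-17)² + D = (-17)² + 291 = 289 + 291 = 580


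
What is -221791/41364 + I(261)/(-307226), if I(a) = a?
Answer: -1175013065/219105108 ≈ -5.3628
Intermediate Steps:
-221791/41364 + I(261)/(-307226) = -221791/41364 + 261/(-307226) = -221791*1/41364 + 261*(-1/307226) = -221791/41364 - 9/10594 = -1175013065/219105108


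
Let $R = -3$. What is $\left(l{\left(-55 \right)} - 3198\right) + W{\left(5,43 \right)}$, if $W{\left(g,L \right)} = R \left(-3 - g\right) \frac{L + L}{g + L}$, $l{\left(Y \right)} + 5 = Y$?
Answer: $-3215$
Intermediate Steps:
$l{\left(Y \right)} = -5 + Y$
$W{\left(g,L \right)} = \frac{2 L \left(9 + 3 g\right)}{L + g}$ ($W{\left(g,L \right)} = - 3 \left(-3 - g\right) \frac{L + L}{g + L} = \left(9 + 3 g\right) \frac{2 L}{L + g} = \frac{2 L \left(9 + 3 g\right)}{L + g}$)
$\left(l{\left(-55 \right)} - 3198\right) + W{\left(5,43 \right)} = \left(\left(-5 - 55\right) - 3198\right) + 6 \cdot 43 \frac{1}{43 + 5} \left(3 + 5\right) = \left(-60 - 3198\right) + 6 \cdot 43 \cdot \frac{1}{48} \cdot 8 = -3258 + 6 \cdot 43 \cdot \frac{1}{48} \cdot 8 = -3258 + 43 = -3215$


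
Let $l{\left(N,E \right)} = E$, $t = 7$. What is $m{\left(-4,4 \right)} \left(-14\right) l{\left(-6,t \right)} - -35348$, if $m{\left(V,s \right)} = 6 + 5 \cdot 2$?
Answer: $33780$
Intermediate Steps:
$m{\left(V,s \right)} = 16$ ($m{\left(V,s \right)} = 6 + 10 = 16$)
$m{\left(-4,4 \right)} \left(-14\right) l{\left(-6,t \right)} - -35348 = 16 \left(-14\right) 7 - -35348 = \left(-224\right) 7 + 35348 = -1568 + 35348 = 33780$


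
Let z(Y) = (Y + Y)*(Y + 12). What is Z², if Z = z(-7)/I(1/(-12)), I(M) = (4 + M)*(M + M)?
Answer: 25401600/2209 ≈ 11499.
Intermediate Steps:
I(M) = 2*M*(4 + M) (I(M) = (4 + M)*(2*M) = 2*M*(4 + M))
z(Y) = 2*Y*(12 + Y) (z(Y) = (2*Y)*(12 + Y) = 2*Y*(12 + Y))
Z = 5040/47 (Z = (2*(-7)*(12 - 7))/((2*(4 + 1/(-12))/(-12))) = (2*(-7)*5)/((2*(-1/12)*(4 - 1/12))) = -70/(2*(-1/12)*(47/12)) = -70/(-47/72) = -70*(-72/47) = 5040/47 ≈ 107.23)
Z² = (5040/47)² = 25401600/2209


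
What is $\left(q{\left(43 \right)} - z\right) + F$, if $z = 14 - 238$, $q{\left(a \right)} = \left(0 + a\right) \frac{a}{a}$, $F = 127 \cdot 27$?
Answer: $3696$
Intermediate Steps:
$F = 3429$
$q{\left(a \right)} = a$ ($q{\left(a \right)} = a 1 = a$)
$z = -224$ ($z = 14 - 238 = -224$)
$\left(q{\left(43 \right)} - z\right) + F = \left(43 - -224\right) + 3429 = \left(43 + 224\right) + 3429 = 267 + 3429 = 3696$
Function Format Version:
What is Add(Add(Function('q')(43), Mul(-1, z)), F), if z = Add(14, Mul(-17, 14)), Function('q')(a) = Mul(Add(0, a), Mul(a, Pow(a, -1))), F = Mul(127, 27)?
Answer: 3696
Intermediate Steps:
F = 3429
Function('q')(a) = a (Function('q')(a) = Mul(a, 1) = a)
z = -224 (z = Add(14, -238) = -224)
Add(Add(Function('q')(43), Mul(-1, z)), F) = Add(Add(43, Mul(-1, -224)), 3429) = Add(Add(43, 224), 3429) = Add(267, 3429) = 3696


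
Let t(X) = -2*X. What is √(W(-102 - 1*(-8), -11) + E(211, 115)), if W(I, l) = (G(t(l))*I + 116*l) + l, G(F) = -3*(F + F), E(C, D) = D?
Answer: 106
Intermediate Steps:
G(F) = -6*F
W(I, l) = 117*l + 12*I*l (W(I, l) = ((-(-12)*l)*I + 116*l) + l = ((12*l)*I + 116*l) + l = (12*I*l + 116*l) + l = (116*l + 12*I*l) + l = 117*l + 12*I*l)
√(W(-102 - 1*(-8), -11) + E(211, 115)) = √(3*(-11)*(39 + 4*(-102 - 1*(-8))) + 115) = √(3*(-11)*(39 + 4*(-102 + 8)) + 115) = √(3*(-11)*(39 + 4*(-94)) + 115) = √(3*(-11)*(39 - 376) + 115) = √(3*(-11)*(-337) + 115) = √(11121 + 115) = √11236 = 106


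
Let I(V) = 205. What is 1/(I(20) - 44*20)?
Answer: -1/675 ≈ -0.0014815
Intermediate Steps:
1/(I(20) - 44*20) = 1/(205 - 44*20) = 1/(205 - 880) = 1/(-675) = -1/675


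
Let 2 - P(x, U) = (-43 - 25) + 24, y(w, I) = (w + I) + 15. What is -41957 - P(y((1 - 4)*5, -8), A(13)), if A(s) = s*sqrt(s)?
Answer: -42003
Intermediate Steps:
y(w, I) = 15 + I + w (y(w, I) = (I + w) + 15 = 15 + I + w)
A(s) = s**(3/2)
P(x, U) = 46 (P(x, U) = 2 - ((-43 - 25) + 24) = 2 - (-68 + 24) = 2 - 1*(-44) = 2 + 44 = 46)
-41957 - P(y((1 - 4)*5, -8), A(13)) = -41957 - 1*46 = -41957 - 46 = -42003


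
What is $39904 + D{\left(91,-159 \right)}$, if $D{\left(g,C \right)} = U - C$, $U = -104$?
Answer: $39959$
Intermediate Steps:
$D{\left(g,C \right)} = -104 - C$
$39904 + D{\left(91,-159 \right)} = 39904 - -55 = 39904 + \left(-104 + 159\right) = 39904 + 55 = 39959$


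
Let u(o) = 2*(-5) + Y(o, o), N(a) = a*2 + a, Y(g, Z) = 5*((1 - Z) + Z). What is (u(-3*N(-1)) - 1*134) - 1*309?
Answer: -448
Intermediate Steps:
Y(g, Z) = 5 (Y(g, Z) = 5*1 = 5)
N(a) = 3*a (N(a) = 2*a + a = 3*a)
u(o) = -5 (u(o) = 2*(-5) + 5 = -10 + 5 = -5)
(u(-3*N(-1)) - 1*134) - 1*309 = (-5 - 1*134) - 1*309 = (-5 - 134) - 309 = -139 - 309 = -448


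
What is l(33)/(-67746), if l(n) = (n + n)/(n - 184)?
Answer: 11/1704941 ≈ 6.4518e-6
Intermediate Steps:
l(n) = 2*n/(-184 + n) (l(n) = (2*n)/(-184 + n) = 2*n/(-184 + n))
l(33)/(-67746) = (2*33/(-184 + 33))/(-67746) = (2*33/(-151))*(-1/67746) = (2*33*(-1/151))*(-1/67746) = -66/151*(-1/67746) = 11/1704941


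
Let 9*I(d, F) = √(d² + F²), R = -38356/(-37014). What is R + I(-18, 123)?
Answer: 19178/18507 + √1717/3 ≈ 14.848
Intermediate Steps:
R = 19178/18507 (R = -38356*(-1/37014) = 19178/18507 ≈ 1.0363)
I(d, F) = √(F² + d²)/9 (I(d, F) = √(d² + F²)/9 = √(F² + d²)/9)
R + I(-18, 123) = 19178/18507 + √(123² + (-18)²)/9 = 19178/18507 + √(15129 + 324)/9 = 19178/18507 + √15453/9 = 19178/18507 + (3*√1717)/9 = 19178/18507 + √1717/3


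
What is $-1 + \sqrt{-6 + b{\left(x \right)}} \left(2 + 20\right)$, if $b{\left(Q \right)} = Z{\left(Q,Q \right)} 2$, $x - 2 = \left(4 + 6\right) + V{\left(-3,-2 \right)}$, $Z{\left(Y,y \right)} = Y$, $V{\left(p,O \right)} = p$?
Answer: $-1 + 44 \sqrt{3} \approx 75.21$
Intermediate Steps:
$x = 9$ ($x = 2 + \left(\left(4 + 6\right) - 3\right) = 2 + \left(10 - 3\right) = 2 + 7 = 9$)
$b{\left(Q \right)} = 2 Q$ ($b{\left(Q \right)} = Q 2 = 2 Q$)
$-1 + \sqrt{-6 + b{\left(x \right)}} \left(2 + 20\right) = -1 + \sqrt{-6 + 2 \cdot 9} \left(2 + 20\right) = -1 + \sqrt{-6 + 18} \cdot 22 = -1 + \sqrt{12} \cdot 22 = -1 + 2 \sqrt{3} \cdot 22 = -1 + 44 \sqrt{3}$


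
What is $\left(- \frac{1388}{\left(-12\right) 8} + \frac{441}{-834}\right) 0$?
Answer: $0$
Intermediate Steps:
$\left(- \frac{1388}{\left(-12\right) 8} + \frac{441}{-834}\right) 0 = \left(- \frac{1388}{-96} + 441 \left(- \frac{1}{834}\right)\right) 0 = \left(\left(-1388\right) \left(- \frac{1}{96}\right) - \frac{147}{278}\right) 0 = \left(\frac{347}{24} - \frac{147}{278}\right) 0 = \frac{46469}{3336} \cdot 0 = 0$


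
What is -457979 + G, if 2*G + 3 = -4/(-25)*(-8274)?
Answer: -22932121/50 ≈ -4.5864e+5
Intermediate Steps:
G = -33171/50 (G = -3/2 + (-4/(-25)*(-8274))/2 = -3/2 + (-4*(-1/25)*(-8274))/2 = -3/2 + ((4/25)*(-8274))/2 = -3/2 + (1/2)*(-33096/25) = -3/2 - 16548/25 = -33171/50 ≈ -663.42)
-457979 + G = -457979 - 33171/50 = -22932121/50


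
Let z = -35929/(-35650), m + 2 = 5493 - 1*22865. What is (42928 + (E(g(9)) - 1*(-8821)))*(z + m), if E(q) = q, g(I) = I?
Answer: -517035014139/575 ≈ -8.9919e+8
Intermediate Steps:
m = -17374 (m = -2 + (5493 - 1*22865) = -2 + (5493 - 22865) = -2 - 17372 = -17374)
z = 1159/1150 (z = -35929*(-1/35650) = 1159/1150 ≈ 1.0078)
(42928 + (E(g(9)) - 1*(-8821)))*(z + m) = (42928 + (9 - 1*(-8821)))*(1159/1150 - 17374) = (42928 + (9 + 8821))*(-19978941/1150) = (42928 + 8830)*(-19978941/1150) = 51758*(-19978941/1150) = -517035014139/575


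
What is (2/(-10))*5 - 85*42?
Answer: -3571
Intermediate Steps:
(2/(-10))*5 - 85*42 = (2*(-1/10))*5 - 3570 = -1/5*5 - 3570 = -1 - 3570 = -3571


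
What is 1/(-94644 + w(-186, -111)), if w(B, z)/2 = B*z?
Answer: -1/53352 ≈ -1.8743e-5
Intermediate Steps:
w(B, z) = 2*B*z (w(B, z) = 2*(B*z) = 2*B*z)
1/(-94644 + w(-186, -111)) = 1/(-94644 + 2*(-186)*(-111)) = 1/(-94644 + 41292) = 1/(-53352) = -1/53352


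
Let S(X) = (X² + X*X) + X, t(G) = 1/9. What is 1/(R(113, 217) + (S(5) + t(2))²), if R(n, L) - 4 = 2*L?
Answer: 81/281494 ≈ 0.00028775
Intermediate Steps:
t(G) = ⅑
R(n, L) = 4 + 2*L
S(X) = X + 2*X² (S(X) = (X² + X²) + X = 2*X² + X = X + 2*X²)
1/(R(113, 217) + (S(5) + t(2))²) = 1/((4 + 2*217) + (5*(1 + 2*5) + ⅑)²) = 1/((4 + 434) + (5*(1 + 10) + ⅑)²) = 1/(438 + (5*11 + ⅑)²) = 1/(438 + (55 + ⅑)²) = 1/(438 + (496/9)²) = 1/(438 + 246016/81) = 1/(281494/81) = 81/281494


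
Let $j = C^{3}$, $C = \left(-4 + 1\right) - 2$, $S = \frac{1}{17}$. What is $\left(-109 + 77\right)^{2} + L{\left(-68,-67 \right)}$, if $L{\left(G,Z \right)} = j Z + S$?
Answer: $\frac{159784}{17} \approx 9399.1$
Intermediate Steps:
$S = \frac{1}{17} \approx 0.058824$
$C = -5$ ($C = -3 - 2 = -5$)
$j = -125$ ($j = \left(-5\right)^{3} = -125$)
$L{\left(G,Z \right)} = \frac{1}{17} - 125 Z$ ($L{\left(G,Z \right)} = - 125 Z + \frac{1}{17} = \frac{1}{17} - 125 Z$)
$\left(-109 + 77\right)^{2} + L{\left(-68,-67 \right)} = \left(-109 + 77\right)^{2} + \left(\frac{1}{17} - -8375\right) = \left(-32\right)^{2} + \left(\frac{1}{17} + 8375\right) = 1024 + \frac{142376}{17} = \frac{159784}{17}$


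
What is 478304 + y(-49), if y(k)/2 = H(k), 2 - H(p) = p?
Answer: 478406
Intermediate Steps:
H(p) = 2 - p
y(k) = 4 - 2*k (y(k) = 2*(2 - k) = 4 - 2*k)
478304 + y(-49) = 478304 + (4 - 2*(-49)) = 478304 + (4 + 98) = 478304 + 102 = 478406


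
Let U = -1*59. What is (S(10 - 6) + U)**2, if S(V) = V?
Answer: 3025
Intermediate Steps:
U = -59
(S(10 - 6) + U)**2 = ((10 - 6) - 59)**2 = (4 - 59)**2 = (-55)**2 = 3025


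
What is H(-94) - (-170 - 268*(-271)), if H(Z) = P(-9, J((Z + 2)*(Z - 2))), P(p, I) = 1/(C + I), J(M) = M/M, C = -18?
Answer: -1231787/17 ≈ -72458.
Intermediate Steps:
J(M) = 1
P(p, I) = 1/(-18 + I)
H(Z) = -1/17 (H(Z) = 1/(-18 + 1) = 1/(-17) = -1/17)
H(-94) - (-170 - 268*(-271)) = -1/17 - (-170 - 268*(-271)) = -1/17 - (-170 + 72628) = -1/17 - 1*72458 = -1/17 - 72458 = -1231787/17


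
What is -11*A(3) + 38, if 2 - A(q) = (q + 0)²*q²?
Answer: 907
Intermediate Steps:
A(q) = 2 - q⁴ (A(q) = 2 - (q + 0)²*q² = 2 - q²*q² = 2 - q⁴)
-11*A(3) + 38 = -11*(2 - 1*3⁴) + 38 = -11*(2 - 1*81) + 38 = -11*(2 - 81) + 38 = -11*(-79) + 38 = 869 + 38 = 907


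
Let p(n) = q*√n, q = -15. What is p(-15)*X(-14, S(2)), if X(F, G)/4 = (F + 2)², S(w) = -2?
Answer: -8640*I*√15 ≈ -33463.0*I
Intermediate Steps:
X(F, G) = 4*(2 + F)² (X(F, G) = 4*(F + 2)² = 4*(2 + F)²)
p(n) = -15*√n
p(-15)*X(-14, S(2)) = (-15*I*√15)*(4*(2 - 14)²) = (-15*I*√15)*(4*(-12)²) = (-15*I*√15)*(4*144) = -15*I*√15*576 = -8640*I*√15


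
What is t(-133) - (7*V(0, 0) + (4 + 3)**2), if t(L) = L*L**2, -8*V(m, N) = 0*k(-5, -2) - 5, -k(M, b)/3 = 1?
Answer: -18821523/8 ≈ -2.3527e+6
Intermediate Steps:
k(M, b) = -3 (k(M, b) = -3*1 = -3)
V(m, N) = 5/8 (V(m, N) = -(0*(-3) - 5)/8 = -(0 - 5)/8 = -1/8*(-5) = 5/8)
t(L) = L**3
t(-133) - (7*V(0, 0) + (4 + 3)**2) = (-133)**3 - (7*(5/8) + (4 + 3)**2) = -2352637 - (35/8 + 7**2) = -2352637 - (35/8 + 49) = -2352637 - 1*427/8 = -2352637 - 427/8 = -18821523/8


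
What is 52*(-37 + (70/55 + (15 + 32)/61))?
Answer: -1219712/671 ≈ -1817.8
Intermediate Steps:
52*(-37 + (70/55 + (15 + 32)/61)) = 52*(-37 + (70*(1/55) + 47*(1/61))) = 52*(-37 + (14/11 + 47/61)) = 52*(-37 + 1371/671) = 52*(-23456/671) = -1219712/671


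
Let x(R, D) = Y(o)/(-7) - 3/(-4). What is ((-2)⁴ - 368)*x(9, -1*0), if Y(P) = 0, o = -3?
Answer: -264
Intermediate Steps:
x(R, D) = ¾ (x(R, D) = 0/(-7) - 3/(-4) = 0*(-⅐) - 3*(-¼) = 0 + ¾ = ¾)
((-2)⁴ - 368)*x(9, -1*0) = ((-2)⁴ - 368)*(¾) = (16 - 368)*(¾) = -352*¾ = -264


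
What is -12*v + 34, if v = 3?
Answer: -2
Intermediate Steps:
-12*v + 34 = -12*3 + 34 = -36 + 34 = -2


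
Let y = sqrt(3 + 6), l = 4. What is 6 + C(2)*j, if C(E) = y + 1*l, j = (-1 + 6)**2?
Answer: 181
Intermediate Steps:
y = 3 (y = sqrt(9) = 3)
j = 25 (j = 5**2 = 25)
C(E) = 7 (C(E) = 3 + 1*4 = 3 + 4 = 7)
6 + C(2)*j = 6 + 7*25 = 6 + 175 = 181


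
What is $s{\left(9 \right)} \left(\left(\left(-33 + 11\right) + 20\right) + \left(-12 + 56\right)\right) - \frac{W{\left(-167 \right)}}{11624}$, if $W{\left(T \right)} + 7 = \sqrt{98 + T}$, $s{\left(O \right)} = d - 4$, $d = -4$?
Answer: $- \frac{3905657}{11624} - \frac{i \sqrt{69}}{11624} \approx -336.0 - 0.00071461 i$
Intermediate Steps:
$s{\left(O \right)} = -8$ ($s{\left(O \right)} = -4 - 4 = -8$)
$W{\left(T \right)} = -7 + \sqrt{98 + T}$
$s{\left(9 \right)} \left(\left(\left(-33 + 11\right) + 20\right) + \left(-12 + 56\right)\right) - \frac{W{\left(-167 \right)}}{11624} = - 8 \left(\left(\left(-33 + 11\right) + 20\right) + \left(-12 + 56\right)\right) - \frac{-7 + \sqrt{98 - 167}}{11624} = - 8 \left(\left(-22 + 20\right) + 44\right) - \left(-7 + \sqrt{-69}\right) \frac{1}{11624} = - 8 \left(-2 + 44\right) - \left(-7 + i \sqrt{69}\right) \frac{1}{11624} = \left(-8\right) 42 - \left(- \frac{7}{11624} + \frac{i \sqrt{69}}{11624}\right) = -336 + \left(\frac{7}{11624} - \frac{i \sqrt{69}}{11624}\right) = - \frac{3905657}{11624} - \frac{i \sqrt{69}}{11624}$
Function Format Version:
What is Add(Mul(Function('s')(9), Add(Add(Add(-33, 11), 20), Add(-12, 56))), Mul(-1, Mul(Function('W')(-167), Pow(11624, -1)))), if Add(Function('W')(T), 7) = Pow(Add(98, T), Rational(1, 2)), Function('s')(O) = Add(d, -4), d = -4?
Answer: Add(Rational(-3905657, 11624), Mul(Rational(-1, 11624), I, Pow(69, Rational(1, 2)))) ≈ Add(-336.00, Mul(-0.00071461, I))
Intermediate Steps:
Function('s')(O) = -8 (Function('s')(O) = Add(-4, -4) = -8)
Function('W')(T) = Add(-7, Pow(Add(98, T), Rational(1, 2)))
Add(Mul(Function('s')(9), Add(Add(Add(-33, 11), 20), Add(-12, 56))), Mul(-1, Mul(Function('W')(-167), Pow(11624, -1)))) = Add(Mul(-8, Add(Add(Add(-33, 11), 20), Add(-12, 56))), Mul(-1, Mul(Add(-7, Pow(Add(98, -167), Rational(1, 2))), Pow(11624, -1)))) = Add(Mul(-8, Add(Add(-22, 20), 44)), Mul(-1, Mul(Add(-7, Pow(-69, Rational(1, 2))), Rational(1, 11624)))) = Add(Mul(-8, Add(-2, 44)), Mul(-1, Mul(Add(-7, Mul(I, Pow(69, Rational(1, 2)))), Rational(1, 11624)))) = Add(Mul(-8, 42), Mul(-1, Add(Rational(-7, 11624), Mul(Rational(1, 11624), I, Pow(69, Rational(1, 2)))))) = Add(-336, Add(Rational(7, 11624), Mul(Rational(-1, 11624), I, Pow(69, Rational(1, 2))))) = Add(Rational(-3905657, 11624), Mul(Rational(-1, 11624), I, Pow(69, Rational(1, 2))))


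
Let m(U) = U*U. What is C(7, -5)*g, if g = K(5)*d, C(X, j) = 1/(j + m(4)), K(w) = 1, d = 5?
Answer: 5/11 ≈ 0.45455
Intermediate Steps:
m(U) = U²
C(X, j) = 1/(16 + j) (C(X, j) = 1/(j + 4²) = 1/(j + 16) = 1/(16 + j))
g = 5 (g = 1*5 = 5)
C(7, -5)*g = 5/(16 - 5) = 5/11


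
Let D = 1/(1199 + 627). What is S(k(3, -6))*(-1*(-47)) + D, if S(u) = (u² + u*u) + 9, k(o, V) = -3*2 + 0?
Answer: 6951583/1826 ≈ 3807.0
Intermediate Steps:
D = 1/1826 ≈ 0.00054764
k(o, V) = -6 (k(o, V) = -6 + 0 = -6)
S(u) = 9 + 2*u² (S(u) = (u² + u²) + 9 = 2*u² + 9 = 9 + 2*u²)
S(k(3, -6))*(-1*(-47)) + D = (9 + 2*(-6)²)*(-1*(-47)) + 1/1826 = (9 + 2*36)*47 + 1/1826 = (9 + 72)*47 + 1/1826 = 81*47 + 1/1826 = 3807 + 1/1826 = 6951583/1826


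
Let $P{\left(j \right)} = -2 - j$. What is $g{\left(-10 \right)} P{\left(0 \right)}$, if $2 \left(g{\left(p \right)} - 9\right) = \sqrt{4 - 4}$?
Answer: $-18$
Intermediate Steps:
$g{\left(p \right)} = 9$ ($g{\left(p \right)} = 9 + \frac{\sqrt{4 - 4}}{2} = 9 + \frac{\sqrt{0}}{2} = 9 + \frac{1}{2} \cdot 0 = 9 + 0 = 9$)
$g{\left(-10 \right)} P{\left(0 \right)} = 9 \left(-2 - 0\right) = 9 \left(-2 + 0\right) = 9 \left(-2\right) = -18$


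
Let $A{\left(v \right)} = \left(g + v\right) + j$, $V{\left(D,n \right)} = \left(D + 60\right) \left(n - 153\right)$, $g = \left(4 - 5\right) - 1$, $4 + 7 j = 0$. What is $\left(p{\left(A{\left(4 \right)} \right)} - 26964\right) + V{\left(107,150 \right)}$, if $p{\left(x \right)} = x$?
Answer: $- \frac{192245}{7} \approx -27464.0$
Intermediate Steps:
$j = - \frac{4}{7}$ ($j = - \frac{4}{7} + \frac{1}{7} \cdot 0 = - \frac{4}{7} + 0 = - \frac{4}{7} \approx -0.57143$)
$g = -2$ ($g = -1 - 1 = -2$)
$V{\left(D,n \right)} = \left(-153 + n\right) \left(60 + D\right)$ ($V{\left(D,n \right)} = \left(60 + D\right) \left(-153 + n\right) = \left(-153 + n\right) \left(60 + D\right)$)
$A{\left(v \right)} = - \frac{18}{7} + v$ ($A{\left(v \right)} = \left(-2 + v\right) - \frac{4}{7} = - \frac{18}{7} + v$)
$\left(p{\left(A{\left(4 \right)} \right)} - 26964\right) + V{\left(107,150 \right)} = \left(\left(- \frac{18}{7} + 4\right) - 26964\right) + \left(-9180 - 16371 + 60 \cdot 150 + 107 \cdot 150\right) = \left(\frac{10}{7} - 26964\right) + \left(-9180 - 16371 + 9000 + 16050\right) = - \frac{188738}{7} - 501 = - \frac{192245}{7}$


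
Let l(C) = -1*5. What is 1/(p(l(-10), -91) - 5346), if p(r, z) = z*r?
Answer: -1/4891 ≈ -0.00020446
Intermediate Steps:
l(C) = -5
p(r, z) = r*z
1/(p(l(-10), -91) - 5346) = 1/(-5*(-91) - 5346) = 1/(455 - 5346) = 1/(-4891) = -1/4891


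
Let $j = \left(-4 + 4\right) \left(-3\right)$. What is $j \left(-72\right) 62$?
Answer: $0$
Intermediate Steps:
$j = 0$ ($j = 0 \left(-3\right) = 0$)
$j \left(-72\right) 62 = 0 \left(-72\right) 62 = 0 \cdot 62 = 0$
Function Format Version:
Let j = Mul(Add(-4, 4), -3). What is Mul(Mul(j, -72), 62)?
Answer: 0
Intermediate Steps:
j = 0 (j = Mul(0, -3) = 0)
Mul(Mul(j, -72), 62) = Mul(Mul(0, -72), 62) = Mul(0, 62) = 0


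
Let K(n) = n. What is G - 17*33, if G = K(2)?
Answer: -559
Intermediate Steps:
G = 2
G - 17*33 = 2 - 17*33 = 2 - 561 = -559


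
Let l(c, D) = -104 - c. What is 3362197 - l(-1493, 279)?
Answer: 3360808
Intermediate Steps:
3362197 - l(-1493, 279) = 3362197 - (-104 - 1*(-1493)) = 3362197 - (-104 + 1493) = 3362197 - 1*1389 = 3362197 - 1389 = 3360808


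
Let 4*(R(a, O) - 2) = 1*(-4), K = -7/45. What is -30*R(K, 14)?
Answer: -30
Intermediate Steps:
K = -7/45 (K = -7*1/45 = -7/45 ≈ -0.15556)
R(a, O) = 1 (R(a, O) = 2 + (1*(-4))/4 = 2 + (¼)*(-4) = 2 - 1 = 1)
-30*R(K, 14) = -30*1 = -30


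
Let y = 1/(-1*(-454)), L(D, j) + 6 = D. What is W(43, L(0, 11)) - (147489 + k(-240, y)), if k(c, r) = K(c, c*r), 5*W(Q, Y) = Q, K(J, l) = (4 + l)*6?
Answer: -167413894/1135 ≈ -1.4750e+5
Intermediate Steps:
L(D, j) = -6 + D
y = 1/454 ≈ 0.0022026
K(J, l) = 24 + 6*l
W(Q, Y) = Q/5
k(c, r) = 24 + 6*c*r (k(c, r) = 24 + 6*(c*r) = 24 + 6*c*r)
W(43, L(0, 11)) - (147489 + k(-240, y)) = (⅕)*43 - (147489 + (24 + 6*(-240)*(1/454))) = 43/5 - (147489 + (24 - 720/227)) = 43/5 - (147489 + 4728/227) = 43/5 - 1*33484731/227 = 43/5 - 33484731/227 = -167413894/1135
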